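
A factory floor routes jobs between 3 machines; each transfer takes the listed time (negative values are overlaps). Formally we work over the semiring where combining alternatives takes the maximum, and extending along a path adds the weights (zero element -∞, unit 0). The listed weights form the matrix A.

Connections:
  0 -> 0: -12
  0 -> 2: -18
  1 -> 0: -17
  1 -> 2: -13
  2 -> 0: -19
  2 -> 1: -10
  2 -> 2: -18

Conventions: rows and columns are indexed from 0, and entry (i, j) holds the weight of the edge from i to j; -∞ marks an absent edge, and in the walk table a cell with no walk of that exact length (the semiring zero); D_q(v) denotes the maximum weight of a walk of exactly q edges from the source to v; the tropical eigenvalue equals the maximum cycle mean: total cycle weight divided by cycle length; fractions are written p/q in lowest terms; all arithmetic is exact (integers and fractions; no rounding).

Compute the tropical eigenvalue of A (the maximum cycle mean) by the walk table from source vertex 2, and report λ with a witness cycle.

q=0: [-∞, -∞, 0]
q=1: [-19, -10, -18]
q=2: [-27, -28, -23]
q=3: [-39, -33, -41]
Optimal cycle mean attained by: cycle 1->2->1, total (-13) + (-10), length 2.
Answer: λ = -23/2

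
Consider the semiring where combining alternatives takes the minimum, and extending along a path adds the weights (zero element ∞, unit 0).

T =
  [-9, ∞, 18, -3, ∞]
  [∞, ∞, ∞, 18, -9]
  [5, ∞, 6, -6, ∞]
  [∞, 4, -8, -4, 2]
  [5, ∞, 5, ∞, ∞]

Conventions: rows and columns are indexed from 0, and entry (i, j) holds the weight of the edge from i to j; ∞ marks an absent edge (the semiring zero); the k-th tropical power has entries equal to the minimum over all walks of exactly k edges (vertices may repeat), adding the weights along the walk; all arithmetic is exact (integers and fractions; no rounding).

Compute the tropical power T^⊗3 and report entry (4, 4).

T^⊗2:
  [-18, 1, -11, -12, -1]
  [-4, 22, -4, 14, 20]
  [-4, -2, -14, -10, -4]
  [-3, 0, -12, -14, -5]
  [-4, ∞, 11, -1, ∞]
T^⊗3:
  [-27, -8, -20, -21, -10]
  [-13, 18, 2, -10, 13]
  [-13, -6, -18, -20, -11]
  [-12, -10, -22, -18, -12]
  [-13, 3, -9, -7, 1]
Key observation: the optimum is the walk 4->2->3->4, with weight 5 + (-6) + 2 = 1.
Optimal value attained by: walk 4->2->3->4.
Answer: (T^⊗3)[4][4] = 1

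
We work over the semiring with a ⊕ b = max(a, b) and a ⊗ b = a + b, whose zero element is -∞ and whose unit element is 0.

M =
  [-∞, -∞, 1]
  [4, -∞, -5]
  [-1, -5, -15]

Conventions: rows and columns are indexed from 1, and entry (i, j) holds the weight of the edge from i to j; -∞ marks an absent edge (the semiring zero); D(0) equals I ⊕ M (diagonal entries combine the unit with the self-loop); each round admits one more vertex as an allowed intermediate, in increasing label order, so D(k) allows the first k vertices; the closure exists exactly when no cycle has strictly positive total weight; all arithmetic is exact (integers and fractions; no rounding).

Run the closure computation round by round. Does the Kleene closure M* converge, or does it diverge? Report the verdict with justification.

D(0):
  [0, -∞, 1]
  [4, 0, -5]
  [-1, -5, 0]
D(1):
  [0, -∞, 1]
  [4, 0, 5]
  [-1, -5, 0]
D(2):
  [0, -∞, 1]
  [4, 0, 5]
  [-1, -5, 0]
D(3):
  [0, -4, 1]
  [4, 0, 5]
  [-1, -5, 0]
Key observation: every diagonal entry stays at the unit through all rounds, so no improving cycle exists.
Answer: CONVERGES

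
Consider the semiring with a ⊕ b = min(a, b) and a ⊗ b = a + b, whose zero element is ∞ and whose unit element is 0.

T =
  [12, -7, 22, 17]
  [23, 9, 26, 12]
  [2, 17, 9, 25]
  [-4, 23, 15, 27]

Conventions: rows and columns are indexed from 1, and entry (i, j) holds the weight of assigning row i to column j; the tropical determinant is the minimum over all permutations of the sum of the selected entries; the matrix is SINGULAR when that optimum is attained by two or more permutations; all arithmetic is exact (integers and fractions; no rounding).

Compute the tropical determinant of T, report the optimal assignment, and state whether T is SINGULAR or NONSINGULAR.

σ = (1, 2, 3, 4): 12 + 9 + 9 + 27 = 57
σ = (1, 2, 4, 3): 12 + 9 + 25 + 15 = 61
σ = (1, 3, 2, 4): 12 + 26 + 17 + 27 = 82
σ = (1, 3, 4, 2): 12 + 26 + 25 + 23 = 86
σ = (1, 4, 2, 3): 12 + 12 + 17 + 15 = 56
σ = (1, 4, 3, 2): 12 + 12 + 9 + 23 = 56
σ = (2, 1, 3, 4): (-7) + 23 + 9 + 27 = 52
σ = (2, 1, 4, 3): (-7) + 23 + 25 + 15 = 56
σ = (2, 3, 1, 4): (-7) + 26 + 2 + 27 = 48
σ = (2, 3, 4, 1): (-7) + 26 + 25 + (-4) = 40
σ = (2, 4, 1, 3): (-7) + 12 + 2 + 15 = 22
σ = (2, 4, 3, 1): (-7) + 12 + 9 + (-4) = 10
σ = (3, 1, 2, 4): 22 + 23 + 17 + 27 = 89
σ = (3, 1, 4, 2): 22 + 23 + 25 + 23 = 93
σ = (3, 2, 1, 4): 22 + 9 + 2 + 27 = 60
σ = (3, 2, 4, 1): 22 + 9 + 25 + (-4) = 52
σ = (3, 4, 1, 2): 22 + 12 + 2 + 23 = 59
σ = (3, 4, 2, 1): 22 + 12 + 17 + (-4) = 47
σ = (4, 1, 2, 3): 17 + 23 + 17 + 15 = 72
σ = (4, 1, 3, 2): 17 + 23 + 9 + 23 = 72
σ = (4, 2, 1, 3): 17 + 9 + 2 + 15 = 43
σ = (4, 2, 3, 1): 17 + 9 + 9 + (-4) = 31
σ = (4, 3, 1, 2): 17 + 26 + 2 + 23 = 68
σ = (4, 3, 2, 1): 17 + 26 + 17 + (-4) = 56
Optimal value attained by: σ = (2, 4, 3, 1).
Answer: det⊕(T) = 10; verdict: NONSINGULAR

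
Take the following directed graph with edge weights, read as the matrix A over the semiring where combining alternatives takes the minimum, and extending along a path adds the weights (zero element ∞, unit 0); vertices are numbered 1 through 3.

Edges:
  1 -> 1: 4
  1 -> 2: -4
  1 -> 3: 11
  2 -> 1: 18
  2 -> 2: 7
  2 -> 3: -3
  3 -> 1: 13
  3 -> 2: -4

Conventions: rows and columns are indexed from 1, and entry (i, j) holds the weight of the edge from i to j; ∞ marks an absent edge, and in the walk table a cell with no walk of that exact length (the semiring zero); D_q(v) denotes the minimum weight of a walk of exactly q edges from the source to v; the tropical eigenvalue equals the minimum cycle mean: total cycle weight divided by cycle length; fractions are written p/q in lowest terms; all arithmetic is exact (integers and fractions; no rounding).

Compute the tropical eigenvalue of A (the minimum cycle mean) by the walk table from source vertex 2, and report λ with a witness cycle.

q=0: [∞, 0, ∞]
q=1: [18, 7, -3]
q=2: [10, -7, 4]
q=3: [11, 0, -10]
Optimal cycle mean attained by: cycle 2->3->2, total (-3) + (-4), length 2.
Answer: λ = -7/2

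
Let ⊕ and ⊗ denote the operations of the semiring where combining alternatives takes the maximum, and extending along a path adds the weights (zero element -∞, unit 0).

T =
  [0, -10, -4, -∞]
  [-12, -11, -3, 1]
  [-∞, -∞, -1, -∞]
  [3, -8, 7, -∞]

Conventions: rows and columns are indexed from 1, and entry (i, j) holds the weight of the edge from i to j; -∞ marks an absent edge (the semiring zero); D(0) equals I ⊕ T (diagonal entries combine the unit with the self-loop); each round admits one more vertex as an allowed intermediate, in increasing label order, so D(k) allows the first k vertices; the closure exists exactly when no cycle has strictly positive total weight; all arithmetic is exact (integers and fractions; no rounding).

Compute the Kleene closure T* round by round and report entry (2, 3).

D(0):
  [0, -10, -4, -∞]
  [-12, 0, -3, 1]
  [-∞, -∞, 0, -∞]
  [3, -8, 7, 0]
D(1):
  [0, -10, -4, -∞]
  [-12, 0, -3, 1]
  [-∞, -∞, 0, -∞]
  [3, -7, 7, 0]
D(2):
  [0, -10, -4, -9]
  [-12, 0, -3, 1]
  [-∞, -∞, 0, -∞]
  [3, -7, 7, 0]
D(3):
  [0, -10, -4, -9]
  [-12, 0, -3, 1]
  [-∞, -∞, 0, -∞]
  [3, -7, 7, 0]
D(4):
  [0, -10, -2, -9]
  [4, 0, 8, 1]
  [-∞, -∞, 0, -∞]
  [3, -7, 7, 0]
Answer: T*[2][3] = 8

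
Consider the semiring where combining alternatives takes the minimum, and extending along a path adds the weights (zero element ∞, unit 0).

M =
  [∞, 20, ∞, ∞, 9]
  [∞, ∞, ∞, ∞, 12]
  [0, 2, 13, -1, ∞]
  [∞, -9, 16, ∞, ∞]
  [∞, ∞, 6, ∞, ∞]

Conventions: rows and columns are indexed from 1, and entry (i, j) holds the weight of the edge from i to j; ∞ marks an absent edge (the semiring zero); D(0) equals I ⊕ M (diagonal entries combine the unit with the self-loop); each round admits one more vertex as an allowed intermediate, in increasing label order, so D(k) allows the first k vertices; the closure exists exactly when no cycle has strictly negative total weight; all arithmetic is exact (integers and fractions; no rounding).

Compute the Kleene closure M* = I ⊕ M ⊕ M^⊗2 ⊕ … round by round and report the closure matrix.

D(0):
  [0, 20, ∞, ∞, 9]
  [∞, 0, ∞, ∞, 12]
  [0, 2, 0, -1, ∞]
  [∞, -9, 16, 0, ∞]
  [∞, ∞, 6, ∞, 0]
D(1):
  [0, 20, ∞, ∞, 9]
  [∞, 0, ∞, ∞, 12]
  [0, 2, 0, -1, 9]
  [∞, -9, 16, 0, ∞]
  [∞, ∞, 6, ∞, 0]
D(2):
  [0, 20, ∞, ∞, 9]
  [∞, 0, ∞, ∞, 12]
  [0, 2, 0, -1, 9]
  [∞, -9, 16, 0, 3]
  [∞, ∞, 6, ∞, 0]
D(3):
  [0, 20, ∞, ∞, 9]
  [∞, 0, ∞, ∞, 12]
  [0, 2, 0, -1, 9]
  [16, -9, 16, 0, 3]
  [6, 8, 6, 5, 0]
D(4):
  [0, 20, ∞, ∞, 9]
  [∞, 0, ∞, ∞, 12]
  [0, -10, 0, -1, 2]
  [16, -9, 16, 0, 3]
  [6, -4, 6, 5, 0]
D(5):
  [0, 5, 15, 14, 9]
  [18, 0, 18, 17, 12]
  [0, -10, 0, -1, 2]
  [9, -9, 9, 0, 3]
  [6, -4, 6, 5, 0]
Answer: M* = [[0, 5, 15, 14, 9], [18, 0, 18, 17, 12], [0, -10, 0, -1, 2], [9, -9, 9, 0, 3], [6, -4, 6, 5, 0]]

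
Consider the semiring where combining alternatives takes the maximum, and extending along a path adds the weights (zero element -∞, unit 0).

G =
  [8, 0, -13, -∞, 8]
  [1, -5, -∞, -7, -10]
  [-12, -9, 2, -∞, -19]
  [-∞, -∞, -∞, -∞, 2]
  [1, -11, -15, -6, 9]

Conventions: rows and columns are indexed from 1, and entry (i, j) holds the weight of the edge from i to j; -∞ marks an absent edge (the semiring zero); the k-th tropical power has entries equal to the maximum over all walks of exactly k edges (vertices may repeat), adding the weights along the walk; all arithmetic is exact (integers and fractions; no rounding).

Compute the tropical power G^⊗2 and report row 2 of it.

G^⊗2:
  [16, 8, -5, 2, 17]
  [9, 1, -12, -12, 9]
  [-4, -7, 4, -16, -4]
  [3, -9, -13, -4, 11]
  [10, 1, -6, 3, 18]
Answer: row 2 of G^⊗2 = [9, 1, -12, -12, 9]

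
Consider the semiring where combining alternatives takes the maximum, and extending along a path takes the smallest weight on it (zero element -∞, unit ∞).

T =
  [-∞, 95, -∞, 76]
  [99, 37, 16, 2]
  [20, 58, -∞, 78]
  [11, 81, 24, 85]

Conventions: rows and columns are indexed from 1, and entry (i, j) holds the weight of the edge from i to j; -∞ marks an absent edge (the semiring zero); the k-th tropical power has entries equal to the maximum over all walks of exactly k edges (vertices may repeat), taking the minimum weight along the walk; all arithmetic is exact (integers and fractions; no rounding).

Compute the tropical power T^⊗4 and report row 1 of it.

T^⊗2:
  [95, 76, 24, 76]
  [37, 95, 16, 76]
  [58, 78, 24, 78]
  [81, 81, 24, 85]
T^⊗3:
  [76, 95, 24, 76]
  [95, 76, 24, 76]
  [78, 78, 24, 78]
  [81, 81, 24, 85]
T^⊗4:
  [95, 76, 24, 76]
  [76, 95, 24, 76]
  [78, 78, 24, 78]
  [81, 81, 24, 85]
Answer: row 1 of T^⊗4 = [95, 76, 24, 76]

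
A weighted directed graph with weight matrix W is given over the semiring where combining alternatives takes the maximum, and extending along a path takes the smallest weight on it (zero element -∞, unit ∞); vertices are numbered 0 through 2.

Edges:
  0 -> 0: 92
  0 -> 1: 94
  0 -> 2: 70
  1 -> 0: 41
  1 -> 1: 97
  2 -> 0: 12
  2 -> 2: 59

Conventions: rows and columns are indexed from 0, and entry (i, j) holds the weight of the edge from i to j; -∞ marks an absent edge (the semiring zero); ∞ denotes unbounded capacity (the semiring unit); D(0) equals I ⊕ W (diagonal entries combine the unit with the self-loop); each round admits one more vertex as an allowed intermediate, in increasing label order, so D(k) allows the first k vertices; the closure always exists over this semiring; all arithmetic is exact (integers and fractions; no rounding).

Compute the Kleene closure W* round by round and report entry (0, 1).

D(0):
  [∞, 94, 70]
  [41, ∞, -∞]
  [12, -∞, ∞]
D(1):
  [∞, 94, 70]
  [41, ∞, 41]
  [12, 12, ∞]
D(2):
  [∞, 94, 70]
  [41, ∞, 41]
  [12, 12, ∞]
D(3):
  [∞, 94, 70]
  [41, ∞, 41]
  [12, 12, ∞]
Answer: W*[0][1] = 94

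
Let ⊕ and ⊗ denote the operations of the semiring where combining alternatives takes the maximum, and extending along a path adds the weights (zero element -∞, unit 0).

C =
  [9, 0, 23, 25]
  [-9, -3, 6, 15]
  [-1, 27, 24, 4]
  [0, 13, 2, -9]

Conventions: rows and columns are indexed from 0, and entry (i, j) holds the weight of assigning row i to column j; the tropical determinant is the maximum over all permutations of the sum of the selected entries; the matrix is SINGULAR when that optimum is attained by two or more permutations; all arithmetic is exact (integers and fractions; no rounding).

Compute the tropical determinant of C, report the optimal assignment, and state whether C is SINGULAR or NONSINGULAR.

σ = (0, 1, 2, 3): 9 + (-3) + 24 + (-9) = 21
σ = (0, 1, 3, 2): 9 + (-3) + 4 + 2 = 12
σ = (0, 2, 1, 3): 9 + 6 + 27 + (-9) = 33
σ = (0, 2, 3, 1): 9 + 6 + 4 + 13 = 32
σ = (0, 3, 1, 2): 9 + 15 + 27 + 2 = 53
σ = (0, 3, 2, 1): 9 + 15 + 24 + 13 = 61
σ = (1, 0, 2, 3): 0 + (-9) + 24 + (-9) = 6
σ = (1, 0, 3, 2): 0 + (-9) + 4 + 2 = -3
σ = (1, 2, 0, 3): 0 + 6 + (-1) + (-9) = -4
σ = (1, 2, 3, 0): 0 + 6 + 4 + 0 = 10
σ = (1, 3, 0, 2): 0 + 15 + (-1) + 2 = 16
σ = (1, 3, 2, 0): 0 + 15 + 24 + 0 = 39
σ = (2, 0, 1, 3): 23 + (-9) + 27 + (-9) = 32
σ = (2, 0, 3, 1): 23 + (-9) + 4 + 13 = 31
σ = (2, 1, 0, 3): 23 + (-3) + (-1) + (-9) = 10
σ = (2, 1, 3, 0): 23 + (-3) + 4 + 0 = 24
σ = (2, 3, 0, 1): 23 + 15 + (-1) + 13 = 50
σ = (2, 3, 1, 0): 23 + 15 + 27 + 0 = 65
σ = (3, 0, 1, 2): 25 + (-9) + 27 + 2 = 45
σ = (3, 0, 2, 1): 25 + (-9) + 24 + 13 = 53
σ = (3, 1, 0, 2): 25 + (-3) + (-1) + 2 = 23
σ = (3, 1, 2, 0): 25 + (-3) + 24 + 0 = 46
σ = (3, 2, 0, 1): 25 + 6 + (-1) + 13 = 43
σ = (3, 2, 1, 0): 25 + 6 + 27 + 0 = 58
Optimal value attained by: σ = (2, 3, 1, 0).
Answer: det⊕(C) = 65; verdict: NONSINGULAR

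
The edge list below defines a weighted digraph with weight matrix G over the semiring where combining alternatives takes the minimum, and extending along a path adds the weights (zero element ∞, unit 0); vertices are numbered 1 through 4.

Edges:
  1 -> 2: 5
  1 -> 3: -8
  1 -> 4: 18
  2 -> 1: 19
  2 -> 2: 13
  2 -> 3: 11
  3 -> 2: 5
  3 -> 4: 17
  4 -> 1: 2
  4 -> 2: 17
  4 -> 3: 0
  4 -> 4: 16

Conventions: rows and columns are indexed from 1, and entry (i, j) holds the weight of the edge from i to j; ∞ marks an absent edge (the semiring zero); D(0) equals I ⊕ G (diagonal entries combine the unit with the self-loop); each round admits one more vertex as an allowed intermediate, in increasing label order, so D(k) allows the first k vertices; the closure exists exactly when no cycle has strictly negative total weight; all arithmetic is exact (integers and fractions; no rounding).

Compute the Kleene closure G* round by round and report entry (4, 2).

D(0):
  [0, 5, -8, 18]
  [19, 0, 11, ∞]
  [∞, 5, 0, 17]
  [2, 17, 0, 0]
D(1):
  [0, 5, -8, 18]
  [19, 0, 11, 37]
  [∞, 5, 0, 17]
  [2, 7, -6, 0]
D(2):
  [0, 5, -8, 18]
  [19, 0, 11, 37]
  [24, 5, 0, 17]
  [2, 7, -6, 0]
D(3):
  [0, -3, -8, 9]
  [19, 0, 11, 28]
  [24, 5, 0, 17]
  [2, -1, -6, 0]
D(4):
  [0, -3, -8, 9]
  [19, 0, 11, 28]
  [19, 5, 0, 17]
  [2, -1, -6, 0]
Answer: G*[4][2] = -1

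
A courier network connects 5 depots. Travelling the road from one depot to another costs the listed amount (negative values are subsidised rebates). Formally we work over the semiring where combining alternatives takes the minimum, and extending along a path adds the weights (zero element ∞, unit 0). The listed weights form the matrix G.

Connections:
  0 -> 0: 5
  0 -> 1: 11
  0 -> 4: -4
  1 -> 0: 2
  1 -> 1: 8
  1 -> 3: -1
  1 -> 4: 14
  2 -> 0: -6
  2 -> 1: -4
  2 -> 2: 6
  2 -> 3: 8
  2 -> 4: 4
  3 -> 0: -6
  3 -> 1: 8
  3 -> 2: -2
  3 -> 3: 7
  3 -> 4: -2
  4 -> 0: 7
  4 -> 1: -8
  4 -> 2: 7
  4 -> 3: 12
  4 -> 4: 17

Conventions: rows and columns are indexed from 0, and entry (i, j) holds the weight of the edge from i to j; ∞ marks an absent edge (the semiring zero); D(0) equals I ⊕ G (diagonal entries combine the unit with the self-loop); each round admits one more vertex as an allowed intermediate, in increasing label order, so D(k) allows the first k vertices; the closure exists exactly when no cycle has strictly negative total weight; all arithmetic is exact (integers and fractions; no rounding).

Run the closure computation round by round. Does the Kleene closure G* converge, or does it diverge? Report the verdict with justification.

D(0):
  [0, 11, ∞, ∞, -4]
  [2, 0, ∞, -1, 14]
  [-6, -4, 0, 8, 4]
  [-6, 8, -2, 0, -2]
  [7, -8, 7, 12, 0]
D(1):
  [0, 11, ∞, ∞, -4]
  [2, 0, ∞, -1, -2]
  [-6, -4, 0, 8, -10]
  [-6, 5, -2, 0, -10]
  [7, -8, 7, 12, 0]
Detection: at round 2, diagonal entry (4, 4) turns strictly negative.
Key observation: the cycle 4->1->0->4 has total weight (-8) + 2 + (-4), which is strictly negative.
Answer: DIVERGES — negative cycle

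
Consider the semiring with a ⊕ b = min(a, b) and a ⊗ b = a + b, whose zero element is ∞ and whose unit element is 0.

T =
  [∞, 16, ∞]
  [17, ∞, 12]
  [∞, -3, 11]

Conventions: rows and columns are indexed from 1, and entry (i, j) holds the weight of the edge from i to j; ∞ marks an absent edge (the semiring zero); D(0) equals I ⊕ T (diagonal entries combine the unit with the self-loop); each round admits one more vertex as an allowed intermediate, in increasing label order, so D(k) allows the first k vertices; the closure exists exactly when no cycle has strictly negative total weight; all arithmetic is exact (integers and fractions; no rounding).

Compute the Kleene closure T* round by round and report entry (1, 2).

D(0):
  [0, 16, ∞]
  [17, 0, 12]
  [∞, -3, 0]
D(1):
  [0, 16, ∞]
  [17, 0, 12]
  [∞, -3, 0]
D(2):
  [0, 16, 28]
  [17, 0, 12]
  [14, -3, 0]
D(3):
  [0, 16, 28]
  [17, 0, 12]
  [14, -3, 0]
Answer: T*[1][2] = 16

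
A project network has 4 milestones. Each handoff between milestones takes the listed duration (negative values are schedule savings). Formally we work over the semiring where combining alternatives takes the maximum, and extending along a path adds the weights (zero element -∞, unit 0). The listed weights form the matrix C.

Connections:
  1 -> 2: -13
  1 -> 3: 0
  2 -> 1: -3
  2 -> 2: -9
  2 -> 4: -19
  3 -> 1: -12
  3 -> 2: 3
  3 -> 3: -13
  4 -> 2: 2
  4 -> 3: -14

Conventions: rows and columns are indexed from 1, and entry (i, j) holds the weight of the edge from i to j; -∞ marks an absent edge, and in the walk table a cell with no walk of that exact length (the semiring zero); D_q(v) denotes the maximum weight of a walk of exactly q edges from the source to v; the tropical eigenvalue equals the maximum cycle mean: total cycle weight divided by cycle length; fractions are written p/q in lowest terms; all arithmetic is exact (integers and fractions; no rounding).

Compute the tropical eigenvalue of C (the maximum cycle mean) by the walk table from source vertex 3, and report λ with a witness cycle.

q=0: [-∞, -∞, 0, -∞]
q=1: [-12, 3, -13, -∞]
q=2: [0, -6, -12, -16]
q=3: [-9, -9, 0, -25]
q=4: [-12, 3, -9, -28]
Optimal cycle mean attained by: cycle 1->3->2->1, total 0 + 3 + (-3), length 3.
Answer: λ = 0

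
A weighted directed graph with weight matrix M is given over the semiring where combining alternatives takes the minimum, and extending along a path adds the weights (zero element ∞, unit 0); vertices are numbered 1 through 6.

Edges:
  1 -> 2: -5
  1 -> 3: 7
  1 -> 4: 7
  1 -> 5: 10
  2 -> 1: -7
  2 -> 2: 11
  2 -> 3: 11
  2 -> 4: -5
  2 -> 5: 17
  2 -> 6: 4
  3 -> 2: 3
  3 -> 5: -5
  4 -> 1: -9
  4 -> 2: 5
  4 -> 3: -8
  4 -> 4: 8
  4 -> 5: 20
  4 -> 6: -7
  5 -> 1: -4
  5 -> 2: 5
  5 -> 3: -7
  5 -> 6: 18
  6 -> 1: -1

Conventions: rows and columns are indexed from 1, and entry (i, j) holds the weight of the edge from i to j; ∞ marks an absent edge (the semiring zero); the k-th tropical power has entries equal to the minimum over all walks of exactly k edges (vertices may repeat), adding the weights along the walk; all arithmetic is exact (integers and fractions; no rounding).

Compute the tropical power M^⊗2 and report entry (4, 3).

M^⊗2:
  [-12, 6, -1, -10, 2, -1]
  [-14, -12, -13, 0, 3, -12]
  [-9, 0, -12, -2, 20, 7]
  [-8, -14, -2, -2, -13, 1]
  [-2, -9, 3, 0, -12, 9]
  [∞, -6, 6, 6, 9, ∞]
Key observation: the optimum is the walk 4->1->3, with weight (-9) + 7 = -2.
Optimal value attained by: walk 4->1->3.
Answer: (M^⊗2)[4][3] = -2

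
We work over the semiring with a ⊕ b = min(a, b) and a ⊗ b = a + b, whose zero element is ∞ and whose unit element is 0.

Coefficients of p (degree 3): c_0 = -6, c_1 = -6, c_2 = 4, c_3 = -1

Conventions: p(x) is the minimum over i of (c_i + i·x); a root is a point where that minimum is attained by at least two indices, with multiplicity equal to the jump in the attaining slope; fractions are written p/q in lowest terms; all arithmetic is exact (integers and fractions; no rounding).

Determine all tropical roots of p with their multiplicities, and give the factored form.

hull edge (i=0, c=-6) to (i=1, c=-6): slope 0, span 1
hull edge (i=1, c=-6) to (i=3, c=-1): slope 5/2, span 2
Factored form: p(x) = -1 ⊗ (x ⊕ (-5/2)) ⊗ (x ⊕ (-5/2)) ⊗ (x ⊕ 0)
Answer: roots = -5/2 (mult 2), 0 (mult 1)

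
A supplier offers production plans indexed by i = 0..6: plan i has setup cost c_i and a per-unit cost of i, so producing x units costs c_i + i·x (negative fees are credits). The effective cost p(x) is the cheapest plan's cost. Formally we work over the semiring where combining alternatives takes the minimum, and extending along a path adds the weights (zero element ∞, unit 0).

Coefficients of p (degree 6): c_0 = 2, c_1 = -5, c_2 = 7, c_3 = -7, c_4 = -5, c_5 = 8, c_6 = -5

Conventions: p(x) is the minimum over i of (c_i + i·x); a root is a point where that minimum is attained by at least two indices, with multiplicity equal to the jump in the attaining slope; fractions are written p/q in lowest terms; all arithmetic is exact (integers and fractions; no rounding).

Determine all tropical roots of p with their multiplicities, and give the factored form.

hull edge (i=0, c=2) to (i=1, c=-5): slope -7, span 1
hull edge (i=1, c=-5) to (i=3, c=-7): slope -1, span 2
hull edge (i=3, c=-7) to (i=6, c=-5): slope 2/3, span 3
Factored form: p(x) = -5 ⊗ (x ⊕ (-2/3)) ⊗ (x ⊕ (-2/3)) ⊗ (x ⊕ (-2/3)) ⊗ (x ⊕ 1) ⊗ (x ⊕ 1) ⊗ (x ⊕ 7)
Answer: roots = -2/3 (mult 3), 1 (mult 2), 7 (mult 1)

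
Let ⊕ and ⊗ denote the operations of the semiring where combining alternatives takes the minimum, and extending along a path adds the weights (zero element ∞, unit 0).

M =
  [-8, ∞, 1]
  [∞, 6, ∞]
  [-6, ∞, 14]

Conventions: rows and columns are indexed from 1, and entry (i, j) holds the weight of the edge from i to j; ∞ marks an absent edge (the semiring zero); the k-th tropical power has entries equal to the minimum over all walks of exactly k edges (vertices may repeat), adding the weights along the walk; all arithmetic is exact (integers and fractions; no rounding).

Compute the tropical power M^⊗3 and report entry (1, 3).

M^⊗2:
  [-16, ∞, -7]
  [∞, 12, ∞]
  [-14, ∞, -5]
M^⊗3:
  [-24, ∞, -15]
  [∞, 18, ∞]
  [-22, ∞, -13]
Key observation: the optimum is the walk 1->1->1->3, with weight (-8) + (-8) + 1 = -15.
Optimal value attained by: walk 1->1->1->3.
Answer: (M^⊗3)[1][3] = -15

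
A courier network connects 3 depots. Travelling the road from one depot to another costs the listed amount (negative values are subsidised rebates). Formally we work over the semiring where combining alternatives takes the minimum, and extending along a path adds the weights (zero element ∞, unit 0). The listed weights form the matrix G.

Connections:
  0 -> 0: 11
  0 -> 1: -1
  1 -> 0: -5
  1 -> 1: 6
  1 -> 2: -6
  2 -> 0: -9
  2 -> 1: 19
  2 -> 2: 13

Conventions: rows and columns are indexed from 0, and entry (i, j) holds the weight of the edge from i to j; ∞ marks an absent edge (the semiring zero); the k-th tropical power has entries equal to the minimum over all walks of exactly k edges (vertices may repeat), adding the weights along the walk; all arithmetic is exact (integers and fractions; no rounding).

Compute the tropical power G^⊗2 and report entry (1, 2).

G^⊗2:
  [-6, 5, -7]
  [-15, -6, 0]
  [2, -10, 13]
Key observation: the optimum is the walk 1->1->2, with weight 6 + (-6) = 0.
Optimal value attained by: walk 1->1->2.
Answer: (G^⊗2)[1][2] = 0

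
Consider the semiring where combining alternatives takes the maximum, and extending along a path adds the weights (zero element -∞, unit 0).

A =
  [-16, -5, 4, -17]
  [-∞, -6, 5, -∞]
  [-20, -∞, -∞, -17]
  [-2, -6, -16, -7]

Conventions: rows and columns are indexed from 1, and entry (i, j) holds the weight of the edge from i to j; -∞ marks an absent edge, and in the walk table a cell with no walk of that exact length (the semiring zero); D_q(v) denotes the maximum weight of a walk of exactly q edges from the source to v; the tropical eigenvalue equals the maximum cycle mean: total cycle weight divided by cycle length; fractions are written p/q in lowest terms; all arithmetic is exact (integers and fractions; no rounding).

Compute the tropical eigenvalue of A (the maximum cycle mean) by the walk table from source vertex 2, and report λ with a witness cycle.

q=0: [-∞, 0, -∞, -∞]
q=1: [-∞, -6, 5, -∞]
q=2: [-15, -12, -1, -12]
q=3: [-14, -18, -7, -18]
q=4: [-20, -19, -10, -24]
Optimal cycle mean attained by: cycle 1->2->3->4->1, total (-5) + 5 + (-17) + (-2), length 4.
Answer: λ = -19/4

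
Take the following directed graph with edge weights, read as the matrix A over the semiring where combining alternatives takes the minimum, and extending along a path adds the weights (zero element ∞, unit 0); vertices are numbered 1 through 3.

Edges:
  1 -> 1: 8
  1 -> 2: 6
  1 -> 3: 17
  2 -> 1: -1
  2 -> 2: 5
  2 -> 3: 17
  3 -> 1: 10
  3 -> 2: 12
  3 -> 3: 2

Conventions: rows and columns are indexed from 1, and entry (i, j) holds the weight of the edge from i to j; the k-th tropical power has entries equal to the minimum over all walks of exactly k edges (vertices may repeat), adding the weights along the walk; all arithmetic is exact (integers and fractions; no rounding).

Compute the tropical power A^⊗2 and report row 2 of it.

A^⊗2:
  [5, 11, 19]
  [4, 5, 16]
  [11, 14, 4]
Answer: row 2 of A^⊗2 = [4, 5, 16]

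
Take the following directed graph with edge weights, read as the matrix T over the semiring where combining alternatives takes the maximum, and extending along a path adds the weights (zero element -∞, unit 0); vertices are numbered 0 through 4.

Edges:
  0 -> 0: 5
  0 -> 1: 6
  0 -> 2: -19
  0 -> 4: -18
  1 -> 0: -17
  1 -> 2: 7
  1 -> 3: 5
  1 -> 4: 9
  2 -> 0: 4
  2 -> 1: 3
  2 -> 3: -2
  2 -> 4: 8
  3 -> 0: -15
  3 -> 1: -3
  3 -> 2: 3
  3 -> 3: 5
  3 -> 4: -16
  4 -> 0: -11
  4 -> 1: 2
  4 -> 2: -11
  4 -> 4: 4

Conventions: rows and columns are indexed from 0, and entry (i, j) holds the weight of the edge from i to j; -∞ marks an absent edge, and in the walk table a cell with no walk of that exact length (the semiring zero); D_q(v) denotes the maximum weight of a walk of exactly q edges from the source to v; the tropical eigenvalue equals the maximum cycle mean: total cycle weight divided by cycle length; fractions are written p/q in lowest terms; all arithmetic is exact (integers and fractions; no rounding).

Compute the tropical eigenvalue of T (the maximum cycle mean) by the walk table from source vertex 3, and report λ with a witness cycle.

q=0: [-∞, -∞, -∞, 0, -∞]
q=1: [-15, -3, 3, 5, -16]
q=2: [7, 6, 8, 10, 11]
q=3: [12, 13, 13, 15, 16]
q=4: [17, 18, 20, 20, 22]
q=5: [24, 24, 25, 25, 28]
Optimal cycle mean attained by: cycle 0->1->2->0, total 6 + 7 + 4, length 3.
Answer: λ = 17/3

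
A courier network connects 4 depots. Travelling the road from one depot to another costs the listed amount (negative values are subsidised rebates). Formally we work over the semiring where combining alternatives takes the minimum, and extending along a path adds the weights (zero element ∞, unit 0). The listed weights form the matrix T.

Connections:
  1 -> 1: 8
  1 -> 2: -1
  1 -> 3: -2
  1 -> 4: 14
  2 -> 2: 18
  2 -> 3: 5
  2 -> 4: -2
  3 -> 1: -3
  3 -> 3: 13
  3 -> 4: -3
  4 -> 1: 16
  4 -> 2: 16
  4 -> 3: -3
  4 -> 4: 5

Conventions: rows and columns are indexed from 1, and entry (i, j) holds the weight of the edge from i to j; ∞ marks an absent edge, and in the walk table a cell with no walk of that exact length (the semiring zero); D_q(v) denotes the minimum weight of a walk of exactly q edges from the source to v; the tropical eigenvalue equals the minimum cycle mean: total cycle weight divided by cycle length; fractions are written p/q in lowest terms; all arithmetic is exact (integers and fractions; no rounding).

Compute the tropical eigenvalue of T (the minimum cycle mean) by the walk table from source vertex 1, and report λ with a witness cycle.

q=0: [0, ∞, ∞, ∞]
q=1: [8, -1, -2, 14]
q=2: [-5, 7, 4, -5]
q=3: [1, -6, -8, 0]
q=4: [-11, 0, -3, -11]
Optimal cycle mean attained by: cycle 3->4->3, total (-3) + (-3), length 2.
Answer: λ = -3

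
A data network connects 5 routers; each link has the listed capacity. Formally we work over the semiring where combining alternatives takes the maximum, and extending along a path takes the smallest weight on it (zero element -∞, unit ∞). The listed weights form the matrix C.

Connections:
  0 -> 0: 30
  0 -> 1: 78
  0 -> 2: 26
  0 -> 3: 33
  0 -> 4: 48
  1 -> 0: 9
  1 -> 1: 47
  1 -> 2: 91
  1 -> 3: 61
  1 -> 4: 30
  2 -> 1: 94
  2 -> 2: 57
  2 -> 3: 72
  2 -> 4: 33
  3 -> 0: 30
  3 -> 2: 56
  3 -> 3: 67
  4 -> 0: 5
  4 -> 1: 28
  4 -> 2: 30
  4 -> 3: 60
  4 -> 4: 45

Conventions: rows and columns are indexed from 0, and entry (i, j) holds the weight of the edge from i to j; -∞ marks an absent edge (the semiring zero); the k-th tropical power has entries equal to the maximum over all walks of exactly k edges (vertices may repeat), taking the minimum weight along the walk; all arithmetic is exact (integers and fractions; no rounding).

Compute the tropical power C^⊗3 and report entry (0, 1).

C^⊗2:
  [30, 47, 78, 61, 45]
  [30, 91, 57, 72, 33]
  [30, 57, 91, 67, 33]
  [30, 56, 56, 67, 33]
  [30, 30, 56, 60, 45]
C^⊗3:
  [30, 78, 57, 72, 45]
  [30, 57, 91, 67, 33]
  [30, 91, 57, 72, 33]
  [30, 56, 56, 67, 33]
  [30, 56, 56, 60, 45]
Key observation: the optimum is the walk 0->1->2->1, with weight 78 min 91 min 94 = 78.
Optimal value attained by: walk 0->1->2->1.
Answer: (C^⊗3)[0][1] = 78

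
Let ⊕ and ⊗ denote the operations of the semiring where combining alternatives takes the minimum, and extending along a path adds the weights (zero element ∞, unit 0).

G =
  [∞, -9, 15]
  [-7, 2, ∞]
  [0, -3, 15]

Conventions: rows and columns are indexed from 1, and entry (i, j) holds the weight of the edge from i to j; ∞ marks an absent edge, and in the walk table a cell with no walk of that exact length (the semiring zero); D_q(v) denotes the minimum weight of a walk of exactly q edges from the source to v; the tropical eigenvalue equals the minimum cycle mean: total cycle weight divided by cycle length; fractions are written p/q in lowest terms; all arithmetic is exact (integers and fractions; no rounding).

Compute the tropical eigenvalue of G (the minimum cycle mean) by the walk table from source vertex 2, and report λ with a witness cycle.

q=0: [∞, 0, ∞]
q=1: [-7, 2, ∞]
q=2: [-5, -16, 8]
q=3: [-23, -14, 10]
Optimal cycle mean attained by: cycle 1->2->1, total (-9) + (-7), length 2.
Answer: λ = -8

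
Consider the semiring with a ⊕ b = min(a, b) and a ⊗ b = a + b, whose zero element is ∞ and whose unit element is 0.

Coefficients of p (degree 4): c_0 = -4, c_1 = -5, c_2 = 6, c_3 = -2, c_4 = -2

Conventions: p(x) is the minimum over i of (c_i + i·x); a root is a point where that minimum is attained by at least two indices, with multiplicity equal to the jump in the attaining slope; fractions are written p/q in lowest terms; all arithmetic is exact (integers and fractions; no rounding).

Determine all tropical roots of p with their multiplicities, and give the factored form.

hull edge (i=0, c=-4) to (i=1, c=-5): slope -1, span 1
hull edge (i=1, c=-5) to (i=4, c=-2): slope 1, span 3
Factored form: p(x) = -2 ⊗ (x ⊕ (-1)) ⊗ (x ⊕ (-1)) ⊗ (x ⊕ (-1)) ⊗ (x ⊕ 1)
Answer: roots = -1 (mult 3), 1 (mult 1)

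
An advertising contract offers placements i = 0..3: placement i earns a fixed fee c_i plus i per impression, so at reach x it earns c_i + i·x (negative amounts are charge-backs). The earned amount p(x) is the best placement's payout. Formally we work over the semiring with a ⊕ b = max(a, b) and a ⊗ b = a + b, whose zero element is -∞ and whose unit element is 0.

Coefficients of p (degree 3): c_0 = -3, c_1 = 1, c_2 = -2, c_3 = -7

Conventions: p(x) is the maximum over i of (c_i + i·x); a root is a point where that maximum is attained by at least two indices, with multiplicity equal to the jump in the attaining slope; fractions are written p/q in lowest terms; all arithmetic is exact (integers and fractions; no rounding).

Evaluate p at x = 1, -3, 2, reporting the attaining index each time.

p(1) = max(-3+0·1=-3, 1+1·1=2, -2+2·1=0, -7+3·1=-4) = 2 (attained by i=1)
p(-3) = max(-3+0·(-3)=-3, 1+1·(-3)=-2, -2+2·(-3)=-8, -7+3·(-3)=-16) = -2 (attained by i=1)
p(2) = max(-3+0·2=-3, 1+1·2=3, -2+2·2=2, -7+3·2=-1) = 3 (attained by i=1)
Answer: p(1) = 2; p(-3) = -2; p(2) = 3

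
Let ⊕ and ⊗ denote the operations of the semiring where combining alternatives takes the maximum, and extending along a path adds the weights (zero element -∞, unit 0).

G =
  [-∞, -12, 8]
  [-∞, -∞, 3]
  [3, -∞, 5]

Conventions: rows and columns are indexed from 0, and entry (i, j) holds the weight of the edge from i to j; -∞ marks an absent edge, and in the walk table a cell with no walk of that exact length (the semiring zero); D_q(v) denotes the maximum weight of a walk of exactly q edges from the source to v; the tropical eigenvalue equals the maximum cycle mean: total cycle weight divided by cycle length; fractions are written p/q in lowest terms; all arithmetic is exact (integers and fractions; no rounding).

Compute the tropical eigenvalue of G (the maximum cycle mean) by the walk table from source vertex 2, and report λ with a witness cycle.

q=0: [-∞, -∞, 0]
q=1: [3, -∞, 5]
q=2: [8, -9, 11]
q=3: [14, -4, 16]
Optimal cycle mean attained by: cycle 0->2->0, total 8 + 3, length 2.
Answer: λ = 11/2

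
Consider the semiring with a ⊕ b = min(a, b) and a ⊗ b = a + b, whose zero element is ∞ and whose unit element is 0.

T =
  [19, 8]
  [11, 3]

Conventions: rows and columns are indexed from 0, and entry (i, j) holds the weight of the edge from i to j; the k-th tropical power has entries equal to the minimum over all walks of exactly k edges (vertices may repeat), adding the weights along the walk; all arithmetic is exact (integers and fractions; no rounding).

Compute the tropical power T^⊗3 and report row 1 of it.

T^⊗2:
  [19, 11]
  [14, 6]
T^⊗3:
  [22, 14]
  [17, 9]
Answer: row 1 of T^⊗3 = [17, 9]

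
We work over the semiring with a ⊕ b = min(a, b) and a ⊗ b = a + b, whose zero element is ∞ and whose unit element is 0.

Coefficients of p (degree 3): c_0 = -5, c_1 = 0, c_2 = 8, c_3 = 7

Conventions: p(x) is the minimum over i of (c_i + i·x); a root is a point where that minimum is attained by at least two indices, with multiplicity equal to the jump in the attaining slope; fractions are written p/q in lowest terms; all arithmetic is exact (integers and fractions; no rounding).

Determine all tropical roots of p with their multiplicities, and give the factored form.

hull edge (i=0, c=-5) to (i=3, c=7): slope 4, span 3
Factored form: p(x) = 7 ⊗ (x ⊕ (-4)) ⊗ (x ⊕ (-4)) ⊗ (x ⊕ (-4))
Answer: roots = -4 (mult 3)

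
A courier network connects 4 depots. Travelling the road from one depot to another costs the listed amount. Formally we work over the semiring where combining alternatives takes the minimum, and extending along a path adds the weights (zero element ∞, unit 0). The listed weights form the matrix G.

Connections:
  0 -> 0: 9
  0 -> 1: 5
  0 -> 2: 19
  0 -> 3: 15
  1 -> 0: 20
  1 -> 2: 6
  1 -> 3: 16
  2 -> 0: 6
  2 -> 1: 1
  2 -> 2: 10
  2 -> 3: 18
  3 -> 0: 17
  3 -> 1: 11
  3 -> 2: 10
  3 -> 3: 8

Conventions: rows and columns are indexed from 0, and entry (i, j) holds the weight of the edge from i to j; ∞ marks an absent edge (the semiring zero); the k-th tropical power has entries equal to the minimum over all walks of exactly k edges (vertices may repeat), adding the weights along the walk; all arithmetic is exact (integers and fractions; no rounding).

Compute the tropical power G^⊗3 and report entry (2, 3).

G^⊗2:
  [18, 14, 11, 21]
  [12, 7, 16, 24]
  [15, 11, 7, 17]
  [16, 11, 17, 16]
G^⊗3:
  [17, 12, 20, 29]
  [21, 17, 13, 23]
  [13, 8, 17, 25]
  [23, 18, 17, 24]
Key observation: the optimum is the walk 2->1->2->3, with weight 1 + 6 + 18 = 25.
Optimal value attained by: walk 2->1->2->3.
Answer: (G^⊗3)[2][3] = 25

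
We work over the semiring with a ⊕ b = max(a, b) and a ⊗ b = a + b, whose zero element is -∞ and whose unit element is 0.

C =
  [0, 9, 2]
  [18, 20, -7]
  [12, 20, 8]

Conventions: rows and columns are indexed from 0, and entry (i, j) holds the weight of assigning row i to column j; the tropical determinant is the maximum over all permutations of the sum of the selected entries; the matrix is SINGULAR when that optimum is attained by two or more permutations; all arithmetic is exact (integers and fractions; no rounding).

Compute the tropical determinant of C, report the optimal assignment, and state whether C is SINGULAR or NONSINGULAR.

σ = (0, 1, 2): 0 + 20 + 8 = 28
σ = (0, 2, 1): 0 + (-7) + 20 = 13
σ = (1, 0, 2): 9 + 18 + 8 = 35
σ = (1, 2, 0): 9 + (-7) + 12 = 14
σ = (2, 0, 1): 2 + 18 + 20 = 40
σ = (2, 1, 0): 2 + 20 + 12 = 34
Optimal value attained by: σ = (2, 0, 1).
Answer: det⊕(C) = 40; verdict: NONSINGULAR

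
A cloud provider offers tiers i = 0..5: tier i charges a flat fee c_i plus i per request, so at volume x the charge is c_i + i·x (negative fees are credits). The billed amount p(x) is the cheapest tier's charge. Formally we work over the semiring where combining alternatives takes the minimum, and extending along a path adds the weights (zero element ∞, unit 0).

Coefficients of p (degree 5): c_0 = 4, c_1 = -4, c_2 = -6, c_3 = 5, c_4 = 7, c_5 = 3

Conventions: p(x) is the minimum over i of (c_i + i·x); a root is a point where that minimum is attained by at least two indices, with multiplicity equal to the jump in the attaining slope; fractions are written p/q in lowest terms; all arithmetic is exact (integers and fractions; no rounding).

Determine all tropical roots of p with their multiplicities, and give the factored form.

hull edge (i=0, c=4) to (i=1, c=-4): slope -8, span 1
hull edge (i=1, c=-4) to (i=2, c=-6): slope -2, span 1
hull edge (i=2, c=-6) to (i=5, c=3): slope 3, span 3
Factored form: p(x) = 3 ⊗ (x ⊕ (-3)) ⊗ (x ⊕ (-3)) ⊗ (x ⊕ (-3)) ⊗ (x ⊕ 2) ⊗ (x ⊕ 8)
Answer: roots = -3 (mult 3), 2 (mult 1), 8 (mult 1)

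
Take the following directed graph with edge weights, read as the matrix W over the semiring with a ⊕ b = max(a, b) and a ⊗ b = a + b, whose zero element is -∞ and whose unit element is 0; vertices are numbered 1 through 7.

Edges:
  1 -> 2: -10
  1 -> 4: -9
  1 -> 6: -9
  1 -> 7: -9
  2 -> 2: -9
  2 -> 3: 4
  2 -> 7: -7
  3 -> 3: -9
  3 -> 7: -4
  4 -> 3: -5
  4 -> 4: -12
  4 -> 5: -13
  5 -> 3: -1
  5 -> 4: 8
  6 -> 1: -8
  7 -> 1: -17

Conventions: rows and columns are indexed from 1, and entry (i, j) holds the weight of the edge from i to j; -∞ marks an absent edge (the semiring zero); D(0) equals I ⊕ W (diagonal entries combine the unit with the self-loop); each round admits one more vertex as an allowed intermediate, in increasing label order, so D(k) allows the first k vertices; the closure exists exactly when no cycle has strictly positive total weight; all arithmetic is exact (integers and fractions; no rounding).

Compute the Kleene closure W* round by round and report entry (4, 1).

D(0):
  [0, -10, -∞, -9, -∞, -9, -9]
  [-∞, 0, 4, -∞, -∞, -∞, -7]
  [-∞, -∞, 0, -∞, -∞, -∞, -4]
  [-∞, -∞, -5, 0, -13, -∞, -∞]
  [-∞, -∞, -1, 8, 0, -∞, -∞]
  [-8, -∞, -∞, -∞, -∞, 0, -∞]
  [-17, -∞, -∞, -∞, -∞, -∞, 0]
D(1):
  [0, -10, -∞, -9, -∞, -9, -9]
  [-∞, 0, 4, -∞, -∞, -∞, -7]
  [-∞, -∞, 0, -∞, -∞, -∞, -4]
  [-∞, -∞, -5, 0, -13, -∞, -∞]
  [-∞, -∞, -1, 8, 0, -∞, -∞]
  [-8, -18, -∞, -17, -∞, 0, -17]
  [-17, -27, -∞, -26, -∞, -26, 0]
D(2):
  [0, -10, -6, -9, -∞, -9, -9]
  [-∞, 0, 4, -∞, -∞, -∞, -7]
  [-∞, -∞, 0, -∞, -∞, -∞, -4]
  [-∞, -∞, -5, 0, -13, -∞, -∞]
  [-∞, -∞, -1, 8, 0, -∞, -∞]
  [-8, -18, -14, -17, -∞, 0, -17]
  [-17, -27, -23, -26, -∞, -26, 0]
D(3):
  [0, -10, -6, -9, -∞, -9, -9]
  [-∞, 0, 4, -∞, -∞, -∞, 0]
  [-∞, -∞, 0, -∞, -∞, -∞, -4]
  [-∞, -∞, -5, 0, -13, -∞, -9]
  [-∞, -∞, -1, 8, 0, -∞, -5]
  [-8, -18, -14, -17, -∞, 0, -17]
  [-17, -27, -23, -26, -∞, -26, 0]
D(4):
  [0, -10, -6, -9, -22, -9, -9]
  [-∞, 0, 4, -∞, -∞, -∞, 0]
  [-∞, -∞, 0, -∞, -∞, -∞, -4]
  [-∞, -∞, -5, 0, -13, -∞, -9]
  [-∞, -∞, 3, 8, 0, -∞, -1]
  [-8, -18, -14, -17, -30, 0, -17]
  [-17, -27, -23, -26, -39, -26, 0]
D(5):
  [0, -10, -6, -9, -22, -9, -9]
  [-∞, 0, 4, -∞, -∞, -∞, 0]
  [-∞, -∞, 0, -∞, -∞, -∞, -4]
  [-∞, -∞, -5, 0, -13, -∞, -9]
  [-∞, -∞, 3, 8, 0, -∞, -1]
  [-8, -18, -14, -17, -30, 0, -17]
  [-17, -27, -23, -26, -39, -26, 0]
D(6):
  [0, -10, -6, -9, -22, -9, -9]
  [-∞, 0, 4, -∞, -∞, -∞, 0]
  [-∞, -∞, 0, -∞, -∞, -∞, -4]
  [-∞, -∞, -5, 0, -13, -∞, -9]
  [-∞, -∞, 3, 8, 0, -∞, -1]
  [-8, -18, -14, -17, -30, 0, -17]
  [-17, -27, -23, -26, -39, -26, 0]
D(7):
  [0, -10, -6, -9, -22, -9, -9]
  [-17, 0, 4, -26, -39, -26, 0]
  [-21, -31, 0, -30, -43, -30, -4]
  [-26, -36, -5, 0, -13, -35, -9]
  [-18, -28, 3, 8, 0, -27, -1]
  [-8, -18, -14, -17, -30, 0, -17]
  [-17, -27, -23, -26, -39, -26, 0]
Answer: W*[4][1] = -26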